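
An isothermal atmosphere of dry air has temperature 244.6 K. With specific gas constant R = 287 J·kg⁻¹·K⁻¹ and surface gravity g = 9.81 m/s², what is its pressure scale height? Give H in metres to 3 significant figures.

The scale height of an isothermal atmosphere is H = RT/g.
H = 287 × 244.6 / 9.81 = 70200/9.81 = 7156.0 m.

H ≈ 7160 m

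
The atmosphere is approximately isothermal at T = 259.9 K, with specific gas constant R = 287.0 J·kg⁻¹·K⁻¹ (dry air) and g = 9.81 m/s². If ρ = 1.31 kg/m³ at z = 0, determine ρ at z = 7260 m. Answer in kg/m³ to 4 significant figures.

Scale height: H = RT/g = 287.0 × 259.9 / 9.81 = 7603.6 m.
In an isothermal atmosphere, density decays like pressure: ρ = ρ₀ exp(−z/H).
z/H = 7260.0/7603.6 = 0.95481; exp(−0.95481) = 0.38489.
ρ = 1.31 × 0.38489 = 0.50421 kg/m³.

ρ ≈ 0.5042 kg/m³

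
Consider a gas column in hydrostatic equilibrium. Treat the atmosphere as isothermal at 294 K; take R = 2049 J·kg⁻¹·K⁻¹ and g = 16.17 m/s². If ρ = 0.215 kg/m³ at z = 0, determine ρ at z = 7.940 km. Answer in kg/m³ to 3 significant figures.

ρ ≈ 0.174 kg/m³

Scale height: H = RT/g = 2049 × 294 / 16.17 = 37255 m.
In an isothermal atmosphere, density decays like pressure: ρ = ρ₀ exp(−z/H).
z/H = 7940.0/37255 = 0.21313; exp(−0.21313) = 0.80805.
ρ = 0.215 × 0.80805 = 0.17373 kg/m³.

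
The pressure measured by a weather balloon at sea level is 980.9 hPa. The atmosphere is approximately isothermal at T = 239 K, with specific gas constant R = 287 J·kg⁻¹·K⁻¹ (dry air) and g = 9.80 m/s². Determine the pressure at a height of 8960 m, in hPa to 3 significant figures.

P ≈ 273 hPa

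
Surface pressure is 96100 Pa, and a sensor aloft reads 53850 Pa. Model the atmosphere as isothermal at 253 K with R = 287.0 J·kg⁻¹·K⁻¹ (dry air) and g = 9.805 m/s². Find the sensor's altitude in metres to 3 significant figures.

z ≈ 4290 m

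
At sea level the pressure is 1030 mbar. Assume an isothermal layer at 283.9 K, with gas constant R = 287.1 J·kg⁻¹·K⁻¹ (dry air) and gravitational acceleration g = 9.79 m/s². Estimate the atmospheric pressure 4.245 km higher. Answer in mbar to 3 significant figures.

Scale height: H = RT/g = 287.1 × 283.9 / 9.79 = 8325.6 m.
Barometric formula: P = P₀ exp(−z/H).
z/H = 4245.0/8325.6 = 0.50987; exp(−0.50987) = 0.60057.
P = 1030 × 0.60057 = 618.59 mbar.

P ≈ 619 mbar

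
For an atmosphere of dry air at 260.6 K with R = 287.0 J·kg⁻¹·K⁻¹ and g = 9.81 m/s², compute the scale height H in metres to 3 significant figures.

H ≈ 7620 m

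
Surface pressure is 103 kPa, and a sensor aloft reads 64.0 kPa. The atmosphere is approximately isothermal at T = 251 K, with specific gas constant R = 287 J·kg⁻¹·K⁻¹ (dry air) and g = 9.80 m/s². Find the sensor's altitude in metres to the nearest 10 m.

Scale height: H = RT/g = 287 × 251 / 9.80 = 7350.7 m.
Invert the barometric formula: z = H ln(P₀/P).
P₀/P = 103/64.0 = 1.6094; ln(1.6094) = 0.47586.
z = 7350.7 × 0.47586 = 3497.9 m.

z ≈ 3500 m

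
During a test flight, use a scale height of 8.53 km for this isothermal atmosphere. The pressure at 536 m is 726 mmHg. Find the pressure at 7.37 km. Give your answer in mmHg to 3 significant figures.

Between two levels, P₂ = P₁ exp(−Δz/H) with Δz = z₂ − z₁.
Δz = 7370.0 − 536.00 = 6834.0 m; Δz/H = 6834.0/8530.0 = 0.80117.
P₂ = 726 × exp(−0.80117) = 726 × 0.44880 = 325.83 mmHg.

P ≈ 326 mmHg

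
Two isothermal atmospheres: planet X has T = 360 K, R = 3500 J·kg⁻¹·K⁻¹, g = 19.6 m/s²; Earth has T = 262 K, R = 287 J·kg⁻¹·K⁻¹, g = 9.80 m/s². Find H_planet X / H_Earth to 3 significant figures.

H = RT/g for each body.
H_planet X = 3500 × 360 / 19.6 = 64286 m.
H_Earth = 287 × 262 / 9.80 = 7672.9 m.
H_planet X/H_Earth = 64286/7672.9 = 8.3783.

H_planet X/H_Earth ≈ 8.38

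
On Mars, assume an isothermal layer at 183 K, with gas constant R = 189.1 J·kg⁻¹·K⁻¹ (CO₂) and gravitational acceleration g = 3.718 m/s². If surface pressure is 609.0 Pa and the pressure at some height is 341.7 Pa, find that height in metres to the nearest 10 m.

Scale height: H = RT/g = 189.1 × 183 / 3.718 = 9307.5 m.
Invert the barometric formula: z = H ln(P₀/P).
P₀/P = 609.0/341.7 = 1.7823; ln(1.7823) = 0.57790.
z = 9307.5 × 0.57790 = 5378.8 m.

z ≈ 5380 m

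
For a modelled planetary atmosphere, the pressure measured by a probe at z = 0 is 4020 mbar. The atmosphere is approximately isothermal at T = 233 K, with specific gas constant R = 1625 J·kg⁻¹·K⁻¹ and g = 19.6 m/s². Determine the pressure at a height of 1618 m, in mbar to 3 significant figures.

P ≈ 3700 mbar

Scale height: H = RT/g = 1625 × 233 / 19.6 = 19318 m.
Barometric formula: P = P₀ exp(−z/H).
z/H = 1618.0/19318 = 0.083756; exp(−0.083756) = 0.91966.
P = 4020 × 0.91966 = 3697.0 mbar.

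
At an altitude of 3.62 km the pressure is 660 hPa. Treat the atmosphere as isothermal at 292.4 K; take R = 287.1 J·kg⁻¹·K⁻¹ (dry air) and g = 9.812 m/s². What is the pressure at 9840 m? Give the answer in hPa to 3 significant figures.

P ≈ 319 hPa

Scale height: H = RT/g = 287.1 × 292.4 / 9.812 = 8555.7 m.
Between two levels, P₂ = P₁ exp(−Δz/H) with Δz = z₂ − z₁.
Δz = 9840.0 − 3620.0 = 6220.0 m; Δz/H = 6220.0/8555.7 = 0.72700.
P₂ = 660 × exp(−0.72700) = 660 × 0.48336 = 319.02 hPa.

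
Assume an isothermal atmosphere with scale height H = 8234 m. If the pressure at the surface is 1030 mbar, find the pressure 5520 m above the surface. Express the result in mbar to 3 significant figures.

P ≈ 527 mbar

Barometric formula: P = P₀ exp(−z/H).
z/H = 5520.0/8234.0 = 0.67039; exp(−0.67039) = 0.51151.
P = 1030 × 0.51151 = 526.86 mbar.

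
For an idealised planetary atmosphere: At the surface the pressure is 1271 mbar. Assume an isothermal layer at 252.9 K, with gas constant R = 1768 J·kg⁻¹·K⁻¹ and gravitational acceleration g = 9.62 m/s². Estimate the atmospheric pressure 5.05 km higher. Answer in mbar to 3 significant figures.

P ≈ 1140 mbar

Scale height: H = RT/g = 1768 × 252.9 / 9.62 = 46479 m.
Barometric formula: P = P₀ exp(−z/H).
z/H = 5050.0/46479 = 0.10865; exp(−0.10865) = 0.89704.
P = 1271 × 0.89704 = 1140.1 mbar.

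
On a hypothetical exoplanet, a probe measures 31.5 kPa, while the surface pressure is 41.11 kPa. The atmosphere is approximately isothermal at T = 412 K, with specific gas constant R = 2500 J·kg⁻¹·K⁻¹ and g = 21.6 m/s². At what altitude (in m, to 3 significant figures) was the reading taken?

z ≈ 12700 m

Scale height: H = RT/g = 2500 × 412 / 21.6 = 47685 m.
Invert the barometric formula: z = H ln(P₀/P).
P₀/P = 41.11/31.5 = 1.3051; ln(1.3051) = 0.26628.
z = 47685 × 0.26628 = 12698 m.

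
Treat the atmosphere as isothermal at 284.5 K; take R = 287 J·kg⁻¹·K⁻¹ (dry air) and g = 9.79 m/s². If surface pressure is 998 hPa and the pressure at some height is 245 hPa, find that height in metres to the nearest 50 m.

Scale height: H = RT/g = 287 × 284.5 / 9.79 = 8340.3 m.
Invert the barometric formula: z = H ln(P₀/P).
P₀/P = 998/245 = 4.0735; ln(4.0735) = 1.4045.
z = 8340.3 × 1.4045 = 11714 m.

z ≈ 11700 m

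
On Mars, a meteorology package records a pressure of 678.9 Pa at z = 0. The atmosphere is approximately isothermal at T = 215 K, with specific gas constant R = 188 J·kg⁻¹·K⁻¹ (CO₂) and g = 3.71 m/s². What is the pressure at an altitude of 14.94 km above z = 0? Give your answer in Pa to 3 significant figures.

Scale height: H = RT/g = 188 × 215 / 3.71 = 10895 m.
Barometric formula: P = P₀ exp(−z/H).
z/H = 14940/10895 = 1.3713; exp(−1.3713) = 0.25378.
P = 678.9 × 0.25378 = 172.29 Pa.

P ≈ 172 Pa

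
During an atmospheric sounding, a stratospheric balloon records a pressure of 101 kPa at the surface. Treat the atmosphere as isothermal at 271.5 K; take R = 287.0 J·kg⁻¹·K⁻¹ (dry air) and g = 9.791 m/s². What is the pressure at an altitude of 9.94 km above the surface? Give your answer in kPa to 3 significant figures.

Scale height: H = RT/g = 287.0 × 271.5 / 9.791 = 7958.4 m.
Barometric formula: P = P₀ exp(−z/H).
z/H = 9940.0/7958.4 = 1.2490; exp(−1.2490) = 0.28679.
P = 101 × 0.28679 = 28.966 kPa.

P ≈ 29.0 kPa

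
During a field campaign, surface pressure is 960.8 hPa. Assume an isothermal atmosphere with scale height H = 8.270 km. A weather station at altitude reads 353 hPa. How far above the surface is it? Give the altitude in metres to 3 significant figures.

z ≈ 8280 m

Invert the barometric formula: z = H ln(P₀/P).
P₀/P = 960.8/353 = 2.7218; ln(2.7218) = 1.0013.
z = 8270.0 × 1.0013 = 8280.8 m.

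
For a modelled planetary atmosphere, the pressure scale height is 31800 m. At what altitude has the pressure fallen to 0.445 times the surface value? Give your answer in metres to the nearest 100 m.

z ≈ 25700 m

Set P/P₀ = exp(−z/H) = 0.445, so z = −H ln(0.445).
−ln(0.445) = 0.80968; z = 31800 × 0.80968 = 25748 m.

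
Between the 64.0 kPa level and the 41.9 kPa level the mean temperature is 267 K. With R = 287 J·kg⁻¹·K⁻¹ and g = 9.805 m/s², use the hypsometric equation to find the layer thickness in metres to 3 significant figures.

Δz ≈ 3310 m

Hypsometric equation: Δz = (R T̄/g) ln(P₁/P₂).
R T̄/g = 287 × 267 / 9.805 = 7815.3 m.
ln(64.0/41.9) = ln(1.5274) = 0.42357.
Δz = 7815.3 × 0.42357 = 3310.3 m.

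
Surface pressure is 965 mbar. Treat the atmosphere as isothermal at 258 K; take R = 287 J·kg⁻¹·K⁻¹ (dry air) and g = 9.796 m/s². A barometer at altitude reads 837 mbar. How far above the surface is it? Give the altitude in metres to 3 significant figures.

Scale height: H = RT/g = 287 × 258 / 9.796 = 7558.8 m.
Invert the barometric formula: z = H ln(P₀/P).
P₀/P = 965/837 = 1.1529; ln(1.1529) = 0.14228.
z = 7558.8 × 0.14228 = 1075.5 m.

z ≈ 1080 m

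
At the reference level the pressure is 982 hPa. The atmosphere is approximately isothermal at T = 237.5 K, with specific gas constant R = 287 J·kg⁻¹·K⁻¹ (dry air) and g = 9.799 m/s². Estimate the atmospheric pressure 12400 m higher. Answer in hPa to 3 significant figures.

P ≈ 165 hPa

Scale height: H = RT/g = 287 × 237.5 / 9.799 = 6956.1 m.
Barometric formula: P = P₀ exp(−z/H).
z/H = 12400/6956.1 = 1.7826; exp(−1.7826) = 0.16820.
P = 982 × 0.16820 = 165.17 hPa.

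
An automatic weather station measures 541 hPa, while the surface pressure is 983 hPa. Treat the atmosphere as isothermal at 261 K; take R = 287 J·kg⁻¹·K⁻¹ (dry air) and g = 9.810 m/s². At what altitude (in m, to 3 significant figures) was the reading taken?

z ≈ 4560 m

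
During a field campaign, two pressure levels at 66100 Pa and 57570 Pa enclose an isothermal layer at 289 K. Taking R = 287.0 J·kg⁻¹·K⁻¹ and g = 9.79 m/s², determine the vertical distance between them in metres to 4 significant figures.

Δz ≈ 1171 m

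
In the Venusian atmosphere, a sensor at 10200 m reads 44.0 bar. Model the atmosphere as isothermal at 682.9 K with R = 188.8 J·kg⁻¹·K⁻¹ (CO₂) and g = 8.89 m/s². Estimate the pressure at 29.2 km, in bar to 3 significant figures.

P ≈ 11.9 bar

Scale height: H = RT/g = 188.8 × 682.9 / 8.89 = 14503 m.
Between two levels, P₂ = P₁ exp(−Δz/H) with Δz = z₂ − z₁.
Δz = 29200 − 10200 = 19000 m; Δz/H = 19000/14503 = 1.3101.
P₂ = 44.0 × exp(−1.3101) = 44.0 × 0.26979 = 11.871 bar.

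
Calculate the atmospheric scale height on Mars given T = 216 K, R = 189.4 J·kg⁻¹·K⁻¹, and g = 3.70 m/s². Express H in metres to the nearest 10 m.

H ≈ 11060 m

The scale height of an isothermal atmosphere is H = RT/g.
H = 189.4 × 216 / 3.70 = 40910/3.70 = 11057 m.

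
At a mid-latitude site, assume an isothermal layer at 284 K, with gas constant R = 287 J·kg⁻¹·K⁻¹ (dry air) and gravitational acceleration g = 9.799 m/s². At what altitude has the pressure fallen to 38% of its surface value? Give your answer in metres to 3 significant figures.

Scale height: H = RT/g = 287 × 284 / 9.799 = 8318.0 m.
Set P/P₀ = exp(−z/H) = 0.38, so z = −H ln(0.38).
−ln(0.38) = 0.96758; z = 8318.0 × 0.96758 = 8048.3 m.

z ≈ 8050 m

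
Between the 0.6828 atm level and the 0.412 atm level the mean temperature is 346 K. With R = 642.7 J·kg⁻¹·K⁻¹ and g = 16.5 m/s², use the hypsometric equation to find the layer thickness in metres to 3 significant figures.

Δz ≈ 6810 m

Hypsometric equation: Δz = (R T̄/g) ln(P₁/P₂).
R T̄/g = 642.7 × 346 / 16.5 = 13477 m.
ln(0.6828/0.412) = ln(1.6573) = 0.50519.
Δz = 13477 × 0.50519 = 6808.4 m.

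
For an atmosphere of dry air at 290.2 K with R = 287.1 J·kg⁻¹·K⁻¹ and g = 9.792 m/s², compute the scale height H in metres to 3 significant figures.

H ≈ 8510 m

The scale height of an isothermal atmosphere is H = RT/g.
H = 287.1 × 290.2 / 9.792 = 83316/9.792 = 8508.6 m.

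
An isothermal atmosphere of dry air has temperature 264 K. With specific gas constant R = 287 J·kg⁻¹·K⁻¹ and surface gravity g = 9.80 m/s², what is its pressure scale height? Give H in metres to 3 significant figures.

The scale height of an isothermal atmosphere is H = RT/g.
H = 287 × 264 / 9.80 = 75768/9.80 = 7731.4 m.

H ≈ 7730 m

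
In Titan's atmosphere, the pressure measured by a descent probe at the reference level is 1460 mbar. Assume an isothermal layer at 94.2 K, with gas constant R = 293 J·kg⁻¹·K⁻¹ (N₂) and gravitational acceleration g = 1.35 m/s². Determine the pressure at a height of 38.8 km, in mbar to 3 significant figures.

P ≈ 219 mbar

Scale height: H = RT/g = 293 × 94.2 / 1.35 = 20445 m.
Barometric formula: P = P₀ exp(−z/H).
z/H = 38800/20445 = 1.8978; exp(−1.8978) = 0.14990.
P = 1460 × 0.14990 = 218.85 mbar.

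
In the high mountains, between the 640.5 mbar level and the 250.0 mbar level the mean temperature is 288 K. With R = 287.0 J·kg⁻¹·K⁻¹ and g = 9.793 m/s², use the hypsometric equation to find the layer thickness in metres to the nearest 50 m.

Hypsometric equation: Δz = (R T̄/g) ln(P₁/P₂).
R T̄/g = 287.0 × 288 / 9.793 = 8440.3 m.
ln(640.5/250.0) = ln(2.5620) = 0.94079.
Δz = 8440.3 × 0.94079 = 7940.5 m.

Δz ≈ 7950 m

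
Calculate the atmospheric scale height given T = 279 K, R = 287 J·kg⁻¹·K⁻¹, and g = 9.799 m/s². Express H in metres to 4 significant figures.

H ≈ 8172 m

The scale height of an isothermal atmosphere is H = RT/g.
H = 287 × 279 / 9.799 = 80073/9.799 = 8171.5 m.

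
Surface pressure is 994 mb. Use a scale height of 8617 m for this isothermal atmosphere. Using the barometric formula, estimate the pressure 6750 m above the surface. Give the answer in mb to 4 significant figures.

P ≈ 454.1 mb

Barometric formula: P = P₀ exp(−z/H).
z/H = 6750.0/8617.0 = 0.78334; exp(−0.78334) = 0.45688.
P = 994 × 0.45688 = 454.14 mb.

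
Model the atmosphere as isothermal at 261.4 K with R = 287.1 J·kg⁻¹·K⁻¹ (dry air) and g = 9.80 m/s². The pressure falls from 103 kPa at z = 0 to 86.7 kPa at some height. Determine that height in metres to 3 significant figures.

Scale height: H = RT/g = 287.1 × 261.4 / 9.80 = 7658.0 m.
Invert the barometric formula: z = H ln(P₀/P).
P₀/P = 103/86.7 = 1.1880; ln(1.1880) = 0.17227.
z = 7658.0 × 0.17227 = 1319.2 m.

z ≈ 1320 m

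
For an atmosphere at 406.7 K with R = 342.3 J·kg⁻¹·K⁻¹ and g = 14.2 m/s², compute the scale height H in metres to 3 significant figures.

The scale height of an isothermal atmosphere is H = RT/g.
H = 342.3 × 406.7 / 14.2 = 139210/14.2 = 9803.5 m.

H ≈ 9800 m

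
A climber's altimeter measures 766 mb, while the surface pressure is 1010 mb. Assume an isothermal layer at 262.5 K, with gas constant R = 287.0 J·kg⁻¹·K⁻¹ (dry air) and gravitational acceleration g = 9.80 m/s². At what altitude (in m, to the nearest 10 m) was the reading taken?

z ≈ 2130 m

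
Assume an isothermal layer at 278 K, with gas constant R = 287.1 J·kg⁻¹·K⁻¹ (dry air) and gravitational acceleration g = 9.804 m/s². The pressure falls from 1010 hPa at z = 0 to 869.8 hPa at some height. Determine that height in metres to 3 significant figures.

Scale height: H = RT/g = 287.1 × 278 / 9.804 = 8140.9 m.
Invert the barometric formula: z = H ln(P₀/P).
P₀/P = 1010/869.8 = 1.1612; ln(1.1612) = 0.14945.
z = 8140.9 × 0.14945 = 1216.7 m.

z ≈ 1220 m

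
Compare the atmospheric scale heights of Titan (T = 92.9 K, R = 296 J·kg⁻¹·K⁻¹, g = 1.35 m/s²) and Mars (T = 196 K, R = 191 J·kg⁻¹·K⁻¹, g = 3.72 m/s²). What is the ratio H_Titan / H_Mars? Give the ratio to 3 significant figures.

H = RT/g for each body.
H_Titan = 296 × 92.9 / 1.35 = 20369 m.
H_Mars = 191 × 196 / 3.72 = 10063 m.
H_Titan/H_Mars = 20369/10063 = 2.0241.

H_Titan/H_Mars ≈ 2.02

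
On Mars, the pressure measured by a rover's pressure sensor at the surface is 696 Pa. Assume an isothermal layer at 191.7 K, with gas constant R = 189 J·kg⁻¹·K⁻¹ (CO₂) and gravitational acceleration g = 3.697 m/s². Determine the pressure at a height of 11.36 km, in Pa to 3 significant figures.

Scale height: H = RT/g = 189 × 191.7 / 3.697 = 9800.2 m.
Barometric formula: P = P₀ exp(−z/H).
z/H = 11360/9800.2 = 1.1592; exp(−1.1592) = 0.31374.
P = 696 × 0.31374 = 218.36 Pa.

P ≈ 218 Pa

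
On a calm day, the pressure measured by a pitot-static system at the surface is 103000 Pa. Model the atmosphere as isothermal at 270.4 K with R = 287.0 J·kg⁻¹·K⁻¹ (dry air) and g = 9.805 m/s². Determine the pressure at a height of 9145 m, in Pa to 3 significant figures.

P ≈ 32400 Pa

Scale height: H = RT/g = 287.0 × 270.4 / 9.805 = 7914.8 m.
Barometric formula: P = P₀ exp(−z/H).
z/H = 9145.0/7914.8 = 1.1554; exp(−1.1554) = 0.31493.
P = 103000 × 0.31493 = 32438 Pa.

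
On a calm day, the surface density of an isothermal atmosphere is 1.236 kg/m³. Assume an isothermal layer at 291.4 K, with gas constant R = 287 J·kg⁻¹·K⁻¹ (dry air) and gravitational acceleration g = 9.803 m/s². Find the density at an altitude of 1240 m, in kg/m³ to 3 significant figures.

ρ ≈ 1.07 kg/m³

Scale height: H = RT/g = 287 × 291.4 / 9.803 = 8531.2 m.
In an isothermal atmosphere, density decays like pressure: ρ = ρ₀ exp(−z/H).
z/H = 1240.0/8531.2 = 0.14535; exp(−0.14535) = 0.86472.
ρ = 1.236 × 0.86472 = 1.0688 kg/m³.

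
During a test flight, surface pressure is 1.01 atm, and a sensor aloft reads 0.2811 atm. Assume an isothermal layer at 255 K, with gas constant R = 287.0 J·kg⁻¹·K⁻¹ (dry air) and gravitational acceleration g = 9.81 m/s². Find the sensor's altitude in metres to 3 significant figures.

Scale height: H = RT/g = 287.0 × 255 / 9.81 = 7460.2 m.
Invert the barometric formula: z = H ln(P₀/P).
P₀/P = 1.01/0.2811 = 3.5930; ln(3.5930) = 1.2790.
z = 7460.2 × 1.2790 = 9541.6 m.

z ≈ 9540 m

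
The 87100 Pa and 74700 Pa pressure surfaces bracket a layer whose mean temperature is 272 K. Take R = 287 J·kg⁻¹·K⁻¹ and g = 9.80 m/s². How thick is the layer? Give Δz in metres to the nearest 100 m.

Δz ≈ 1200 m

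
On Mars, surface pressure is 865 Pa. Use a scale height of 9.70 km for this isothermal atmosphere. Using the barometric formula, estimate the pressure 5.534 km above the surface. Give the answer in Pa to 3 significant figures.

P ≈ 489 Pa

Barometric formula: P = P₀ exp(−z/H).
z/H = 5534.0/9700.0 = 0.57052; exp(−0.57052) = 0.56523.
P = 865 × 0.56523 = 488.92 Pa.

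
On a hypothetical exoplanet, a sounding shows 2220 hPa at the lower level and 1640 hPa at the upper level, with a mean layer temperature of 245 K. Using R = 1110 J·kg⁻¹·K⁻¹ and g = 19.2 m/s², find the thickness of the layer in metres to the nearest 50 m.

Δz ≈ 4300 m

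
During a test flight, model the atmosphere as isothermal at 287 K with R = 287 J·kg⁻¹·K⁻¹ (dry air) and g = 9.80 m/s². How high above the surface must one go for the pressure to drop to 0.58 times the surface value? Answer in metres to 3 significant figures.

Scale height: H = RT/g = 287 × 287 / 9.80 = 8405.0 m.
Set P/P₀ = exp(−z/H) = 0.58, so z = −H ln(0.58).
−ln(0.58) = 0.54473; z = 8405.0 × 0.54473 = 4578.5 m.

z ≈ 4580 m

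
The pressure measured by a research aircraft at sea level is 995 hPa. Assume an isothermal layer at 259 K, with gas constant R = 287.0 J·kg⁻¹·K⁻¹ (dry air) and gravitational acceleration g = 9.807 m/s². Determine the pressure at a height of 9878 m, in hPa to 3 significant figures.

P ≈ 270 hPa

Scale height: H = RT/g = 287.0 × 259 / 9.807 = 7579.6 m.
Barometric formula: P = P₀ exp(−z/H).
z/H = 9878.0/7579.6 = 1.3032; exp(−1.3032) = 0.27166.
P = 995 × 0.27166 = 270.30 hPa.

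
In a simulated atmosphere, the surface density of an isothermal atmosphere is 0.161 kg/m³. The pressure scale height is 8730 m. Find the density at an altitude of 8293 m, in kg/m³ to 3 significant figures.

In an isothermal atmosphere, density decays like pressure: ρ = ρ₀ exp(−z/H).
z/H = 8293.0/8730.0 = 0.94994; exp(−0.94994) = 0.38676.
ρ = 0.161 × 0.38676 = 0.062268 kg/m³.

ρ ≈ 0.0623 kg/m³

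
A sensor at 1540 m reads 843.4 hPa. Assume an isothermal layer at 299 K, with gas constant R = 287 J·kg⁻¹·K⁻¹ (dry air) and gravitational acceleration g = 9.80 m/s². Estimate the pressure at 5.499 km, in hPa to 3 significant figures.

Scale height: H = RT/g = 287 × 299 / 9.80 = 8756.4 m.
Between two levels, P₂ = P₁ exp(−Δz/H) with Δz = z₂ − z₁.
Δz = 5499.0 − 1540.0 = 3959.0 m; Δz/H = 3959.0/8756.4 = 0.45213.
P₂ = 843.4 × exp(−0.45213) = 843.4 × 0.63627 = 536.63 hPa.

P ≈ 537 hPa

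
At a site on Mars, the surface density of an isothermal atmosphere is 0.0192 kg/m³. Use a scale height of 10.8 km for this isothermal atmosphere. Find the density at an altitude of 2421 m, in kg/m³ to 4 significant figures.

In an isothermal atmosphere, density decays like pressure: ρ = ρ₀ exp(−z/H).
z/H = 2421.0/10800 = 0.22417; exp(−0.22417) = 0.79918.
ρ = 0.0192 × 0.79918 = 0.015344 kg/m³.

ρ ≈ 0.01534 kg/m³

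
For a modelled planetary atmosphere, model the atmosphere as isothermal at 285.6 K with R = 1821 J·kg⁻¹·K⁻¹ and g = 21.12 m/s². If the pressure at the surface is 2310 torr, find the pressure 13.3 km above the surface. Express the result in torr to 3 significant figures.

P ≈ 1350 torr

Scale height: H = RT/g = 1821 × 285.6 / 21.12 = 24625 m.
Barometric formula: P = P₀ exp(−z/H).
z/H = 13300/24625 = 0.54010; exp(−0.54010) = 0.58269.
P = 2310 × 0.58269 = 1346.0 torr.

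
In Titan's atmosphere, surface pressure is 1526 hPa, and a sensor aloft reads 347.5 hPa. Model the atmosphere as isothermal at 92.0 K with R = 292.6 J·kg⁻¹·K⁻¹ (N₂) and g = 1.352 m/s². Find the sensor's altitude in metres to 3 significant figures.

z ≈ 29500 m

Scale height: H = RT/g = 292.6 × 92.0 / 1.352 = 19911 m.
Invert the barometric formula: z = H ln(P₀/P).
P₀/P = 1526/347.5 = 4.3914; ln(4.3914) = 1.4796.
z = 19911 × 1.4796 = 29460 m.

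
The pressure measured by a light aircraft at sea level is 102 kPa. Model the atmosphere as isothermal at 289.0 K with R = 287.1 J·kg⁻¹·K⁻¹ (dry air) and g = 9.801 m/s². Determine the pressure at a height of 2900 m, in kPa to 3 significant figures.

Scale height: H = RT/g = 287.1 × 289.0 / 9.801 = 8465.7 m.
Barometric formula: P = P₀ exp(−z/H).
z/H = 2900.0/8465.7 = 0.34256; exp(−0.34256) = 0.70995.
P = 102 × 0.70995 = 72.415 kPa.

P ≈ 72.4 kPa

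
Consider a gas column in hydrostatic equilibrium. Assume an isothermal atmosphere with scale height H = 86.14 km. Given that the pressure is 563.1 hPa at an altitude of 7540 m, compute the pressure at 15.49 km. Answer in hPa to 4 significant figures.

Between two levels, P₂ = P₁ exp(−Δz/H) with Δz = z₂ − z₁.
Δz = 15490 − 7540.0 = 7950.0 m; Δz/H = 7950.0/86140 = 0.092292.
P₂ = 563.1 × exp(−0.092292) = 563.1 × 0.91184 = 513.46 hPa.

P ≈ 513.5 hPa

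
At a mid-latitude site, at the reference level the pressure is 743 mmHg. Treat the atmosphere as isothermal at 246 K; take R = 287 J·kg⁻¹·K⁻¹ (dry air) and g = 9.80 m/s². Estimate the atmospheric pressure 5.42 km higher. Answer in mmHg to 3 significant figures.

P ≈ 350 mmHg

Scale height: H = RT/g = 287 × 246 / 9.80 = 7204.3 m.
Barometric formula: P = P₀ exp(−z/H).
z/H = 5420.0/7204.3 = 0.75233; exp(−0.75233) = 0.47127.
P = 743 × 0.47127 = 350.15 mmHg.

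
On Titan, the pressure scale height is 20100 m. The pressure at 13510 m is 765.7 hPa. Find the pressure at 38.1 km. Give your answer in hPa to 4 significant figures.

P ≈ 225.3 hPa

Between two levels, P₂ = P₁ exp(−Δz/H) with Δz = z₂ − z₁.
Δz = 38100 − 13510 = 24590 m; Δz/H = 24590/20100 = 1.2234.
P₂ = 765.7 × exp(−1.2234) = 765.7 × 0.29423 = 225.29 hPa.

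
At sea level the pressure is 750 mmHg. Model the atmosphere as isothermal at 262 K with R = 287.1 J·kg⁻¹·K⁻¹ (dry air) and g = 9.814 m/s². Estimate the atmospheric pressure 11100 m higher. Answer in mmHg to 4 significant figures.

P ≈ 176.2 mmHg

Scale height: H = RT/g = 287.1 × 262 / 9.814 = 7664.6 m.
Barometric formula: P = P₀ exp(−z/H).
z/H = 11100/7664.6 = 1.4482; exp(−1.4482) = 0.23499.
P = 750 × 0.23499 = 176.24 mmHg.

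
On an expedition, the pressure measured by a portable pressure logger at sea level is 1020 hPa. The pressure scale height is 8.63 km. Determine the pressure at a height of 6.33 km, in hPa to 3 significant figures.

Barometric formula: P = P₀ exp(−z/H).
z/H = 6330.0/8630.0 = 0.73349; exp(−0.73349) = 0.48023.
P = 1020 × 0.48023 = 489.83 hPa.

P ≈ 490 hPa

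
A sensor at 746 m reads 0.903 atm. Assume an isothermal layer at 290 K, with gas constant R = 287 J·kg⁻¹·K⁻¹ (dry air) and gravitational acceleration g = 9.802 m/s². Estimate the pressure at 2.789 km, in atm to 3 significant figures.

P ≈ 0.710 atm

Scale height: H = RT/g = 287 × 290 / 9.802 = 8491.1 m.
Between two levels, P₂ = P₁ exp(−Δz/H) with Δz = z₂ − z₁.
Δz = 2789.0 − 746.00 = 2043.0 m; Δz/H = 2043.0/8491.1 = 0.24060.
P₂ = 0.903 × exp(−0.24060) = 0.903 × 0.78616 = 0.70990 atm.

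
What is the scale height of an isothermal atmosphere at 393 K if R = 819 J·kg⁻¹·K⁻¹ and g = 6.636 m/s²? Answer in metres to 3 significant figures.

The scale height of an isothermal atmosphere is H = RT/g.
H = 819 × 393 / 6.636 = 321870/6.636 = 48504 m.

H ≈ 48500 m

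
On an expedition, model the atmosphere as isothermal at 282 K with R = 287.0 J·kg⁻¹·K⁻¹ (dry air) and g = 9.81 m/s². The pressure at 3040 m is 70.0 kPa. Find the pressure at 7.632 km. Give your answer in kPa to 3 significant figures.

P ≈ 40.1 kPa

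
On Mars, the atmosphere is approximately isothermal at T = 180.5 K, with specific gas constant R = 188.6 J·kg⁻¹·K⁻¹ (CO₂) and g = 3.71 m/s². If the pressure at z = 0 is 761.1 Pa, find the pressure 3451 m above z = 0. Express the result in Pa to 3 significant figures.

P ≈ 523 Pa

Scale height: H = RT/g = 188.6 × 180.5 / 3.71 = 9175.8 m.
Barometric formula: P = P₀ exp(−z/H).
z/H = 3451.0/9175.8 = 0.37610; exp(−0.37610) = 0.68653.
P = 761.1 × 0.68653 = 522.52 Pa.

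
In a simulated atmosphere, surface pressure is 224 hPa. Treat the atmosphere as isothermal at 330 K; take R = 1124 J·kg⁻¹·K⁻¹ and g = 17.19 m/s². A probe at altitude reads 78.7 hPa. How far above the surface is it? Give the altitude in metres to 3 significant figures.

z ≈ 22600 m

Scale height: H = RT/g = 1124 × 330 / 17.19 = 21578 m.
Invert the barometric formula: z = H ln(P₀/P).
P₀/P = 224/78.7 = 2.8463; ln(2.8463) = 1.0460.
z = 21578 × 1.0460 = 22571 m.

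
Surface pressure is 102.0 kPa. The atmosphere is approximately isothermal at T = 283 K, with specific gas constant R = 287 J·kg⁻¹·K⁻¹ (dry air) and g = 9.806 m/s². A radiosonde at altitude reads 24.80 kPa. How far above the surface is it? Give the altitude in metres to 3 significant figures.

z ≈ 11700 m

Scale height: H = RT/g = 287 × 283 / 9.806 = 8282.8 m.
Invert the barometric formula: z = H ln(P₀/P).
P₀/P = 102.0/24.80 = 4.1129; ln(4.1129) = 1.4141.
z = 8282.8 × 1.4141 = 11713 m.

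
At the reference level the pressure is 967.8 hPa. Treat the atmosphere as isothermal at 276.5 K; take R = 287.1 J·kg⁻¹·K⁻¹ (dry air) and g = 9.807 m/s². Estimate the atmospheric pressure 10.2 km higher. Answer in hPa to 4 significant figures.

Scale height: H = RT/g = 287.1 × 276.5 / 9.807 = 8094.5 m.
Barometric formula: P = P₀ exp(−z/H).
z/H = 10200/8094.5 = 1.2601; exp(−1.2601) = 0.28363.
P = 967.8 × 0.28363 = 274.50 hPa.

P ≈ 274.5 hPa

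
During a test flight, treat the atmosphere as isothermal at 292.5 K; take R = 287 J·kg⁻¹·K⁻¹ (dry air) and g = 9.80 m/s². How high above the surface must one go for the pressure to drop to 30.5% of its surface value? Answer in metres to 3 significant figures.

z ≈ 10200 m

Scale height: H = RT/g = 287 × 292.5 / 9.80 = 8566.1 m.
Set P/P₀ = exp(−z/H) = 0.305, so z = −H ln(0.305).
−ln(0.305) = 1.1874; z = 8566.1 × 1.1874 = 10171 m.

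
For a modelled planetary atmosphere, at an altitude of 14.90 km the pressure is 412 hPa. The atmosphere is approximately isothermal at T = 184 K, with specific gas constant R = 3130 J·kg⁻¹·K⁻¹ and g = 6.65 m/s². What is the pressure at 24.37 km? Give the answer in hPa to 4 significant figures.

P ≈ 369.3 hPa

Scale height: H = RT/g = 3130 × 184 / 6.65 = 86605 m.
Between two levels, P₂ = P₁ exp(−Δz/H) with Δz = z₂ − z₁.
Δz = 24370 − 14900 = 9470.0 m; Δz/H = 9470.0/86605 = 0.10935.
P₂ = 412 × exp(−0.10935) = 412 × 0.89642 = 369.33 hPa.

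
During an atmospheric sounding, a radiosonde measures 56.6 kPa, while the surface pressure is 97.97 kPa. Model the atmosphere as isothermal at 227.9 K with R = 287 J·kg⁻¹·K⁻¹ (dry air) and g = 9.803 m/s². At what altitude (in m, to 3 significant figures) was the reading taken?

Scale height: H = RT/g = 287 × 227.9 / 9.803 = 6672.2 m.
Invert the barometric formula: z = H ln(P₀/P).
P₀/P = 97.97/56.6 = 1.7309; ln(1.7309) = 0.54864.
z = 6672.2 × 0.54864 = 3660.6 m.

z ≈ 3660 m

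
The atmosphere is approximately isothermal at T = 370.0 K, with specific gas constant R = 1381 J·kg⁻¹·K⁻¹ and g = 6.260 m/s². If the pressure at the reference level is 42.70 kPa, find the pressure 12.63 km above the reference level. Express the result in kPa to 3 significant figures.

P ≈ 36.6 kPa

Scale height: H = RT/g = 1381 × 370.0 / 6.260 = 81625 m.
Barometric formula: P = P₀ exp(−z/H).
z/H = 12630/81625 = 0.15473; exp(−0.15473) = 0.85665.
P = 42.70 × 0.85665 = 36.579 kPa.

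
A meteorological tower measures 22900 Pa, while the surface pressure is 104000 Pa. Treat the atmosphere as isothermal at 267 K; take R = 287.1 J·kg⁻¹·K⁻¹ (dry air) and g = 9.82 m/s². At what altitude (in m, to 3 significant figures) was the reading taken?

z ≈ 11800 m

Scale height: H = RT/g = 287.1 × 267 / 9.82 = 7806.1 m.
Invert the barometric formula: z = H ln(P₀/P).
P₀/P = 104000/22900 = 4.5415; ln(4.5415) = 1.5133.
z = 7806.1 × 1.5133 = 11813 m.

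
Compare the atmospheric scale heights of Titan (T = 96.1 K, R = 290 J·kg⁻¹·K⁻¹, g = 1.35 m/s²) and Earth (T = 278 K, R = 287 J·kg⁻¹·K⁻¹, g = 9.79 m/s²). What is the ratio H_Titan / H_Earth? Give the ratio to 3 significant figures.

H_Titan/H_Earth ≈ 2.53

H = RT/g for each body.
H_Titan = 290 × 96.1 / 1.35 = 20644 m.
H_Earth = 287 × 278 / 9.79 = 8149.7 m.
H_Titan/H_Earth = 20644/8149.7 = 2.5331.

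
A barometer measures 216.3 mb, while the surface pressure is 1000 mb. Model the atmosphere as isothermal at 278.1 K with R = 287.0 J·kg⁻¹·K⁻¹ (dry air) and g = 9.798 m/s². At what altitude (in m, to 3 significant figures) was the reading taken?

Scale height: H = RT/g = 287.0 × 278.1 / 9.798 = 8146.0 m.
Invert the barometric formula: z = H ln(P₀/P).
P₀/P = 1000/216.3 = 4.6232; ln(4.6232) = 1.5311.
z = 8146.0 × 1.5311 = 12472 m.

z ≈ 12500 m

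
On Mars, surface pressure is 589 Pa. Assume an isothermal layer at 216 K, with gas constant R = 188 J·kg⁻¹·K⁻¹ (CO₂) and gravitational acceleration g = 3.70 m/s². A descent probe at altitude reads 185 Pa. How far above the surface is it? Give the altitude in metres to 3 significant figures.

Scale height: H = RT/g = 188 × 216 / 3.70 = 10975 m.
Invert the barometric formula: z = H ln(P₀/P).
P₀/P = 589/185 = 3.1838; ln(3.1838) = 1.1581.
z = 10975 × 1.1581 = 12710 m.

z ≈ 12700 m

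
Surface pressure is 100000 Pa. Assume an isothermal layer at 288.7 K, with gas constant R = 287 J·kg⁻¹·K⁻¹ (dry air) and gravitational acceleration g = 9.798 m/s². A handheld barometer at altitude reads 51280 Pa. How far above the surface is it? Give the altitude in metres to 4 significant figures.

z ≈ 5648 m

Scale height: H = RT/g = 287 × 288.7 / 9.798 = 8456.5 m.
Invert the barometric formula: z = H ln(P₀/P).
P₀/P = 100000/51280 = 1.9501; ln(1.9501) = 0.66788.
z = 8456.5 × 0.66788 = 5647.9 m.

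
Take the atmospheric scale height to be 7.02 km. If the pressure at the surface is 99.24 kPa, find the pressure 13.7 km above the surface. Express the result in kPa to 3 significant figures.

Barometric formula: P = P₀ exp(−z/H).
z/H = 13700/7020.0 = 1.9516; exp(−1.9516) = 0.14205.
P = 99.24 × 0.14205 = 14.097 kPa.

P ≈ 14.1 kPa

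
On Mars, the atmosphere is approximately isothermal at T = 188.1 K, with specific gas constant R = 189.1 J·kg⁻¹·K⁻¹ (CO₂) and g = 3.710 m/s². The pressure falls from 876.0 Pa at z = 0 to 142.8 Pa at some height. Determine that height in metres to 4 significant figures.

Scale height: H = RT/g = 189.1 × 188.1 / 3.710 = 9587.5 m.
Invert the barometric formula: z = H ln(P₀/P).
P₀/P = 876.0/142.8 = 6.1345; ln(6.1345) = 1.8139.
z = 9587.5 × 1.8139 = 17391 m.

z ≈ 17390 m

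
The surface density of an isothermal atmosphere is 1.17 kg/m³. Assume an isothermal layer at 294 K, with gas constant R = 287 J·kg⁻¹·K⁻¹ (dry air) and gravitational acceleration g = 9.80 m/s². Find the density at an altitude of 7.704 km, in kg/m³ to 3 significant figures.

Scale height: H = RT/g = 287 × 294 / 9.80 = 8610.0 m.
In an isothermal atmosphere, density decays like pressure: ρ = ρ₀ exp(−z/H).
z/H = 7704.0/8610.0 = 0.89477; exp(−0.89477) = 0.40870.
ρ = 1.17 × 0.40870 = 0.47818 kg/m³.

ρ ≈ 0.478 kg/m³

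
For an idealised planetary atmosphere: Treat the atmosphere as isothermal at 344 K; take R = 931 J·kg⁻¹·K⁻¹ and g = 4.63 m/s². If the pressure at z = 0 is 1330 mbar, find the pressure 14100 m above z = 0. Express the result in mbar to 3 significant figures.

Scale height: H = RT/g = 931 × 344 / 4.63 = 69171 m.
Barometric formula: P = P₀ exp(−z/H).
z/H = 14100/69171 = 0.20384; exp(−0.20384) = 0.81559.
P = 1330 × 0.81559 = 1084.7 mbar.

P ≈ 1080 mbar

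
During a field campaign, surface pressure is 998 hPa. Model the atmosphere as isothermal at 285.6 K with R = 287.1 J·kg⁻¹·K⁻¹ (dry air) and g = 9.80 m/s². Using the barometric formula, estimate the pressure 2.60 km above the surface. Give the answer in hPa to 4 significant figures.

P ≈ 731.4 hPa

Scale height: H = RT/g = 287.1 × 285.6 / 9.80 = 8366.9 m.
Barometric formula: P = P₀ exp(−z/H).
z/H = 2600.0/8366.9 = 0.31075; exp(−0.31075) = 0.73290.
P = 998 × 0.73290 = 731.43 hPa.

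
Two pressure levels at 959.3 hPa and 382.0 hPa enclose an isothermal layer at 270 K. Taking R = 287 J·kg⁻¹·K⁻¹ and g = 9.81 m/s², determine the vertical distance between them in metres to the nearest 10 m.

Δz ≈ 7270 m

Hypsometric equation: Δz = (R T̄/g) ln(P₁/P₂).
R T̄/g = 287 × 270 / 9.81 = 7899.1 m.
ln(959.3/382.0) = ln(2.5113) = 0.92080.
Δz = 7899.1 × 0.92080 = 7273.5 m.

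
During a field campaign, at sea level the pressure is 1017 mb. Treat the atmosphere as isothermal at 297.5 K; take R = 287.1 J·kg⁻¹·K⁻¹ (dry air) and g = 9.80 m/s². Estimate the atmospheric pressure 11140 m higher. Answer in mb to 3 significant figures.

P ≈ 283 mb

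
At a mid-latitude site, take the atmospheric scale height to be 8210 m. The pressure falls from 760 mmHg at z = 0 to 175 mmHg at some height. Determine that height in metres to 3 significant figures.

z ≈ 12100 m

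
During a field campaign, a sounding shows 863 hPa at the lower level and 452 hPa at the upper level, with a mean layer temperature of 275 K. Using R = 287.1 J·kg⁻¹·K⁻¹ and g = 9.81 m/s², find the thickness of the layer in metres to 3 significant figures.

Δz ≈ 5210 m

Hypsometric equation: Δz = (R T̄/g) ln(P₁/P₂).
R T̄/g = 287.1 × 275 / 9.81 = 8048.2 m.
ln(863/452) = ln(1.9093) = 0.64674.
Δz = 8048.2 × 0.64674 = 5205.1 m.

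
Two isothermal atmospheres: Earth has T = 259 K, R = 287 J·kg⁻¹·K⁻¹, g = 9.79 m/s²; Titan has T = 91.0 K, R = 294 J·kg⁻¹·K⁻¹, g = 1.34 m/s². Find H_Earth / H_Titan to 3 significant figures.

H_Earth/H_Titan ≈ 0.380

H = RT/g for each body.
H_Earth = 287 × 259 / 9.79 = 7592.7 m.
H_Titan = 294 × 91.0 / 1.34 = 19966 m.
H_Earth/H_Titan = 7592.7/19966 = 0.38028.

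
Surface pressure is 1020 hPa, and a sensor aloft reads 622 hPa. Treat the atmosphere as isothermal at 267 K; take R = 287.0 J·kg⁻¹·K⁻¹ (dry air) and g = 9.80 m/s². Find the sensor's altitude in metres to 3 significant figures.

Scale height: H = RT/g = 287.0 × 267 / 9.80 = 7819.3 m.
Invert the barometric formula: z = H ln(P₀/P).
P₀/P = 1020/622 = 1.6399; ln(1.6399) = 0.49464.
z = 7819.3 × 0.49464 = 3867.7 m.

z ≈ 3870 m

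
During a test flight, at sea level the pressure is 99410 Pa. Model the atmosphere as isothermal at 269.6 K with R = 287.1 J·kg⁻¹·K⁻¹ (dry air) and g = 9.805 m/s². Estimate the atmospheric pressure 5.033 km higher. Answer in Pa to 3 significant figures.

P ≈ 52500 Pa

Scale height: H = RT/g = 287.1 × 269.6 / 9.805 = 7894.2 m.
Barometric formula: P = P₀ exp(−z/H).
z/H = 5033.0/7894.2 = 0.63756; exp(−0.63756) = 0.52858.
P = 99410 × 0.52858 = 52546 Pa.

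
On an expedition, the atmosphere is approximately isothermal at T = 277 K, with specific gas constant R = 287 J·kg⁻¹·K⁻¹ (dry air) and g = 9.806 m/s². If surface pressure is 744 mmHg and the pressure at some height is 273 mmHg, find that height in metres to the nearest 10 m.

z ≈ 8130 m

Scale height: H = RT/g = 287 × 277 / 9.806 = 8107.2 m.
Invert the barometric formula: z = H ln(P₀/P).
P₀/P = 744/273 = 2.7253; ln(2.7253) = 1.0026.
z = 8107.2 × 1.0026 = 8128.3 m.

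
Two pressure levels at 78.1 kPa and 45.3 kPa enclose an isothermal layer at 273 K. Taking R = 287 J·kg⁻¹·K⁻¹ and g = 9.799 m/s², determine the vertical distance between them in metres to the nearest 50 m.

Δz ≈ 4350 m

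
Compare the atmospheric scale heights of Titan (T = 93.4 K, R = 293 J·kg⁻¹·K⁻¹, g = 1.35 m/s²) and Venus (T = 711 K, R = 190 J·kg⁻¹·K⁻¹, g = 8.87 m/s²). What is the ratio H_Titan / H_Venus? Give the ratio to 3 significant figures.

H_Titan/H_Venus ≈ 1.33

H = RT/g for each body.
H_Titan = 293 × 93.4 / 1.35 = 20271 m.
H_Venus = 190 × 711 / 8.87 = 15230 m.
H_Titan/H_Venus = 20271/15230 = 1.3310.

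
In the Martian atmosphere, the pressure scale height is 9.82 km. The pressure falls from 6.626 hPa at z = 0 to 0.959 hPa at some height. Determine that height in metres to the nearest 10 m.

z ≈ 18980 m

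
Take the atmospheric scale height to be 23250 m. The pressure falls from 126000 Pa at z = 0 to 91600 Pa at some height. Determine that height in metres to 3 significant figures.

Invert the barometric formula: z = H ln(P₀/P).
P₀/P = 126000/91600 = 1.3755; ln(1.3755) = 0.31882.
z = 23250 × 0.31882 = 7412.6 m.

z ≈ 7410 m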